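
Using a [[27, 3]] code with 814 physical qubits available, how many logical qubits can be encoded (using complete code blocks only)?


Each code block uses 27 physical qubits for 3 logical qubit(s).
Number of complete blocks = floor(814 / 27) = 30
Logical qubits = 30 * 3
= 90

90


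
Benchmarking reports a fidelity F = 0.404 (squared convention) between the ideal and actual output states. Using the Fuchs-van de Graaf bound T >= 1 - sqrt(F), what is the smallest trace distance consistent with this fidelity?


Fuchs-van de Graaf (squared-fidelity convention): 1 - sqrt(F) <= T <= sqrt(1 - F).
Lower bound: T >= 1 - sqrt(F)
sqrt(F) = sqrt(0.404) = 0.6356
T >= 1 - 0.6356
T >= 0.3644

0.3644


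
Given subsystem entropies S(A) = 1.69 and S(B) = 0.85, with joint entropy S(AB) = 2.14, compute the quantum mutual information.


I(A:B) = S(A) + S(B) - S(AB)
= 1.69 + 0.85 - 2.14
= 0.4000

0.4000


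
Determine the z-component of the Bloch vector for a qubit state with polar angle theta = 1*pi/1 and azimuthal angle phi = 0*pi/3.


theta = 3.1416, phi = 0.0000
r_z = cos(theta) = -1.0000

-1.0000


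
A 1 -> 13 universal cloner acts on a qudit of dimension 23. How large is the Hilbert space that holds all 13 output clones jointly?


Output space = H^(tensor 13) where dim(H) = 23
dim = 23^13
= 529 (after 2 factors)
= 12167 (after 3 factors)
= 279841 (after 4 factors)
= 6436343 (after 5 factors)
= 148035889 (after 6 factors)
= 3404825447 (after 7 factors)
= 78310985281 (after 8 factors)
= 1801152661463 (after 9 factors)
= 41426511213649 (after 10 factors)
= 952809757913927 (after 11 factors)
= 21914624432020321 (after 12 factors)
= 504036361936467383 (after 13 factors)
= 504036361936467383

504036361936467383


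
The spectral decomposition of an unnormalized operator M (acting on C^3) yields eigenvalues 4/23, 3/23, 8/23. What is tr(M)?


tr(M) = sum of eigenvalues
= 4/23 + 3/23 + 8/23
= 15/23
= 0.6522

0.6522


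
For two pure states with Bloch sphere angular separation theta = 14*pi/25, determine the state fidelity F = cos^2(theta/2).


For states separated by angle theta on Bloch sphere:
F = cos^2(theta/2)
theta = 14*pi/25 = 1.7593
theta/2 = 0.8796
cos(theta/2) = 0.6374
F = 0.4063

0.4063


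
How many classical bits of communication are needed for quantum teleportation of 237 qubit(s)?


Quantum teleportation requires 2 classical bits per qubit teleported.
237 qubit(s) -> 2 * 237 = 474 classical bits

474


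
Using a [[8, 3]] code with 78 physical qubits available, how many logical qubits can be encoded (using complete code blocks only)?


Each code block uses 8 physical qubits for 3 logical qubit(s).
Number of complete blocks = floor(78 / 8) = 9
Logical qubits = 9 * 3
= 27

27


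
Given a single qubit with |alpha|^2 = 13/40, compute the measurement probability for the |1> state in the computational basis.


|alpha|^2 = 13/40 = 0.3250
|beta|^2 = 1 - 13/40 = 27/40 = 0.6750
P(|1>) = |beta|^2 = 0.6750

0.6750


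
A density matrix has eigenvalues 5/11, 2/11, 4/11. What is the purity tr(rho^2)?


tr(rho^2) = sum of eigenvalues squared
= (5/11)^2 + (2/11)^2 + (4/11)^2
= (25 + 4 + 16) / 121
= 45/121
= 0.3719

0.3719


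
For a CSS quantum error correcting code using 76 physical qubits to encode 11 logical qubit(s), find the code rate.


Code rate R = k/n
= 11/76
= 0.1447

0.1447


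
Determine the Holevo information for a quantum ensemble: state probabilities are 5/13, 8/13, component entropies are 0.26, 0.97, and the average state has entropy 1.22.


chi = S(rho) - sum_i p_i * S(rho_i)
Weighted entropy = 5/13 * 0.26 + 8/13 * 0.97
= 0.6969
chi = 1.22 - 0.6969
= 0.5231

0.5231


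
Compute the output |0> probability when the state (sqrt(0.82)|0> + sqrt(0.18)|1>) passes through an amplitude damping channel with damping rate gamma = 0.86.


For amplitude damping with parameter gamma on state sqrt(a)|0> + sqrt(b)|1>:
alpha^2 = 0.82, beta^2 = 0.18
P(|0>) = alpha^2 + gamma * beta^2
= 0.82 + 0.86 * 0.18
= 0.82 + 0.1548
= 0.9748

0.9748


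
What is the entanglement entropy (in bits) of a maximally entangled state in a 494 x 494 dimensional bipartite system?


For a maximally entangled state in d x d:
S = log2(d) = log2(494)
= 8.9484

8.9484


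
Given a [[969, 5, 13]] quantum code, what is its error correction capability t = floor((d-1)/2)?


Code parameters: [[969, 5, 13]], distance d = 13.
Number of correctable errors = floor((d-1)/2)
= floor((13 - 1)/2)
= floor(12/2)
= 6

6


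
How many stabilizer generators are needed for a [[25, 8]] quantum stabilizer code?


For an [[n,k]] stabilizer code:
Number of stabilizer generators = n - k
= 25 - 8
= 17

17


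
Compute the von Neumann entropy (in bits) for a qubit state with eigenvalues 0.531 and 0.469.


S = -p*log2(p) - (1-p)*log2(1-p)
p = 0.5310, 1-p = 0.4690
= -0.5310 * log2(0.5310) - 0.4690 * log2(0.4690)
= -(-0.4849) - (-0.5123)
= 0.9972

0.9972


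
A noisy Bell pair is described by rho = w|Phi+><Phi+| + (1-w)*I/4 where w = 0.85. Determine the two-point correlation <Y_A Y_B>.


|Phi+> = (|00> + |11>)/sqrt(2)
For the pure Bell state, <Y_A Y_B> = -1 (Bell-state Pauli correlator).
The maximally-mixed part I/4 has tr(I/4 * P tensor P) = 0 for any traceless Pauli P.
So <Y_A Y_B>_rho = w * (-1) + (1 - w) * 0
= 0.85 * (-1)
= -0.8500

-0.8500


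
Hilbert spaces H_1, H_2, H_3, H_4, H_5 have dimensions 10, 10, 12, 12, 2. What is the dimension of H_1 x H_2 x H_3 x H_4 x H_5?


dim(H_1 x H_2 x H_3 x H_4 x H_5) = 10 * 10 * 12 * 12 * 2
= 100 * 12 * 12 * 2
= 1200 * 12 * 2
= 14400 * 2
= 28800

28800


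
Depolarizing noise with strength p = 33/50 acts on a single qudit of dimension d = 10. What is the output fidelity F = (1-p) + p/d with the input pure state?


F = (1-p) + p/d
= (1 - 0.6600) + 0.6600/10
= 0.3400 + 0.0660
= 0.4060

0.4060


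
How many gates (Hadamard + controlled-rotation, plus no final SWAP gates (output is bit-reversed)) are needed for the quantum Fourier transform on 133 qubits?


Hadamard gates: 133
Controlled rotations: n*(n-1)/2 = 133*132/2 = 8778
SWAP gates: 0 (omitted)
Total = 133 + 8778
= 8911

8911


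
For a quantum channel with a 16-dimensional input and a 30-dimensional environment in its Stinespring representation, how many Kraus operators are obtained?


Tracing out the environment in an orthonormal basis {|i>_E} gives Kraus operators K_i = <i|_E U |0>_E.
Number of Kraus operators = dim(H_env) = d_env
= 30

30


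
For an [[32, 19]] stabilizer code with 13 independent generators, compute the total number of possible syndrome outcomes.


Each stabilizer generator gives a binary (+1 or -1) measurement outcome.
With 13 independent generators:
Total syndromes = 2^13
= 8192

8192


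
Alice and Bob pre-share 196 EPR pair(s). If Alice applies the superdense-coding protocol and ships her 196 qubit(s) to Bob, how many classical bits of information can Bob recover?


Superdense coding allows 2 classical bits per shared entangled pair.
196 pair(s) -> 2 * 196 = 392 classical bits

392


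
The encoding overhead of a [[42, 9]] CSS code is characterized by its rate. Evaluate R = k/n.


Code rate R = k/n
= 9/42
= 0.2143

0.2143


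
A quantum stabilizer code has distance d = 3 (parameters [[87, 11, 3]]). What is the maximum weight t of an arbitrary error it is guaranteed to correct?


Code parameters: [[87, 11, 3]], distance d = 3.
Number of correctable errors = floor((d-1)/2)
= floor((3 - 1)/2)
= floor(2/2)
= 1

1


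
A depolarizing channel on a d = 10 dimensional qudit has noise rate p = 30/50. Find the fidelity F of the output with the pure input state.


F = (1-p) + p/d
= (1 - 0.6000) + 0.6000/10
= 0.4000 + 0.0600
= 0.4600

0.4600


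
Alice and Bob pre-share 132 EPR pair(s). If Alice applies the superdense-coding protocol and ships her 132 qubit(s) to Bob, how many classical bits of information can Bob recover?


Superdense coding allows 2 classical bits per shared entangled pair.
132 pair(s) -> 2 * 132 = 264 classical bits

264


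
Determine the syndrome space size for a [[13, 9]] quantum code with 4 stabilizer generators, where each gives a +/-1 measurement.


Each stabilizer generator gives a binary (+1 or -1) measurement outcome.
With 4 independent generators:
Total syndromes = 2^4
= 16

16


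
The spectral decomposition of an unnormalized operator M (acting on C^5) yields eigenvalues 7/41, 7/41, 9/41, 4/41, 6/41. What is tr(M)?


tr(M) = sum of eigenvalues
= 7/41 + 7/41 + 9/41 + 4/41 + 6/41
= 33/41
= 0.8049

0.8049


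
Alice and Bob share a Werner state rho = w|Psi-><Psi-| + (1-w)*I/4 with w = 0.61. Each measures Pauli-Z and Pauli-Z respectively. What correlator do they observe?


|Psi-> = (|01> - |10>)/sqrt(2)
For the pure Bell state, <Z_A Z_B> = -1 (Bell-state Pauli correlator).
The maximally-mixed part I/4 has tr(I/4 * P tensor P) = 0 for any traceless Pauli P.
So <Z_A Z_B>_rho = w * (-1) + (1 - w) * 0
= 0.61 * (-1)
= -0.6100

-0.6100


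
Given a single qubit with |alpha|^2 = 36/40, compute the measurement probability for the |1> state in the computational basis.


|alpha|^2 = 36/40 = 0.9000
|beta|^2 = 1 - 36/40 = 4/40 = 0.1000
P(|1>) = |beta|^2 = 0.1000

0.1000


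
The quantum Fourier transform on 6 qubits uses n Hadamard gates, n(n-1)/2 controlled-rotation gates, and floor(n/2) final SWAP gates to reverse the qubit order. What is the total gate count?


Hadamard gates: 6
Controlled rotations: n*(n-1)/2 = 6*5/2 = 15
SWAP gates: floor(n/2) = floor(6/2) = 3
Total = 6 + 15 + 3
= 24

24


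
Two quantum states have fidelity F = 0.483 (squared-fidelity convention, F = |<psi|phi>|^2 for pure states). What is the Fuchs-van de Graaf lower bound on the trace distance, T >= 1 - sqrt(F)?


Fuchs-van de Graaf (squared-fidelity convention): 1 - sqrt(F) <= T <= sqrt(1 - F).
Lower bound: T >= 1 - sqrt(F)
sqrt(F) = sqrt(0.483) = 0.6950
T >= 1 - 0.6950
T >= 0.3050

0.3050


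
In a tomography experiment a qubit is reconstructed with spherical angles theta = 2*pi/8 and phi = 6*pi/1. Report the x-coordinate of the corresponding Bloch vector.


theta = 0.7854, phi = 18.8496
r_x = sin(theta)*cos(phi) = 0.7071 * 1.0000
r_x = 0.7071

0.7071


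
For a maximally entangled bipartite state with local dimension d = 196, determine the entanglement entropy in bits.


For a maximally entangled state in d x d:
S = log2(d) = log2(196)
= 7.6147

7.6147


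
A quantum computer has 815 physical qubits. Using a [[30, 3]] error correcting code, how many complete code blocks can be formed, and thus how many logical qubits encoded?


Each code block uses 30 physical qubits for 3 logical qubit(s).
Number of complete blocks = floor(815 / 30) = 27
Logical qubits = 27 * 3
= 81

81


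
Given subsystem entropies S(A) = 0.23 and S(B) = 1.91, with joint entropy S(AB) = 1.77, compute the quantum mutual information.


I(A:B) = S(A) + S(B) - S(AB)
= 0.23 + 1.91 - 1.77
= 0.3700

0.3700


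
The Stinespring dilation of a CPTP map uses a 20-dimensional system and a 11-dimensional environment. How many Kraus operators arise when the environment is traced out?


Tracing out the environment in an orthonormal basis {|i>_E} gives Kraus operators K_i = <i|_E U |0>_E.
Number of Kraus operators = dim(H_env) = d_env
= 11

11


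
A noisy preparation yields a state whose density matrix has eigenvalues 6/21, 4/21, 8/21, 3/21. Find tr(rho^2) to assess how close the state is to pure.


tr(rho^2) = sum of eigenvalues squared
= (6/21)^2 + (4/21)^2 + (8/21)^2 + (3/21)^2
= (36 + 16 + 64 + 9) / 441
= 125/441
= 0.2834

0.2834


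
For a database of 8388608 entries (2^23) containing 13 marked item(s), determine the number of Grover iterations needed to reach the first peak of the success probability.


After j Grover iterations the success probability is P(j) = sin^2((2j+1)*theta), where sin(theta) = sqrt(k/N).
N = 2^23 = 8388608, k = 13
sin(theta) = sqrt(k/N) = 0.001244877811
theta = arcsin(sqrt(k/N)) = 0.001244878132 rad
P(j) reaches its first maximum when (2j+1)*theta is as close as possible to pi/2, i.e. j = round(pi/(4*theta) - 1/2).
pi/(4*theta) - 1/2 = 630.4037
(For comparison, the common estimate pi/4 * sqrt(N/k) = 630.9038; the exact maximiser is used here.)
Optimal iterations = 630

630


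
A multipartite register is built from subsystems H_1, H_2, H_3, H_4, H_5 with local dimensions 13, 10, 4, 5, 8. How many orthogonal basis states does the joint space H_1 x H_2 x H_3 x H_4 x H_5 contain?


dim(H_1 x H_2 x H_3 x H_4 x H_5) = 13 * 10 * 4 * 5 * 8
= 130 * 4 * 5 * 8
= 520 * 5 * 8
= 2600 * 8
= 20800

20800


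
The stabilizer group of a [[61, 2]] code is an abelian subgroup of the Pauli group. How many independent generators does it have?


For an [[n,k]] stabilizer code:
Number of stabilizer generators = n - k
= 61 - 2
= 59

59


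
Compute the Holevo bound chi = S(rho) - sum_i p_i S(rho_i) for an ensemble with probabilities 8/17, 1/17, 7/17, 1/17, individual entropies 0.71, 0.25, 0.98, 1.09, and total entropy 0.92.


chi = S(rho) - sum_i p_i * S(rho_i)
Weighted entropy = 8/17 * 0.71 + 1/17 * 0.25 + 7/17 * 0.98 + 1/17 * 1.09
= 0.8165
chi = 0.92 - 0.8165
= 0.1035

0.1035


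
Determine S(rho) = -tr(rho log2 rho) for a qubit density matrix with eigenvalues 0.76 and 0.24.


S = -p*log2(p) - (1-p)*log2(1-p)
p = 0.7600, 1-p = 0.2400
= -0.7600 * log2(0.7600) - 0.2400 * log2(0.2400)
= -(-0.3009) - (-0.4941)
= 0.7950

0.7950


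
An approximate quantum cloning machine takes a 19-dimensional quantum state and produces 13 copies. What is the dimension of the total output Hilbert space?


Output space = H^(tensor 13) where dim(H) = 19
dim = 19^13
= 361 (after 2 factors)
= 6859 (after 3 factors)
= 130321 (after 4 factors)
= 2476099 (after 5 factors)
= 47045881 (after 6 factors)
= 893871739 (after 7 factors)
= 16983563041 (after 8 factors)
= 322687697779 (after 9 factors)
= 6131066257801 (after 10 factors)
= 116490258898219 (after 11 factors)
= 2213314919066161 (after 12 factors)
= 42052983462257059 (after 13 factors)
= 42052983462257059

42052983462257059


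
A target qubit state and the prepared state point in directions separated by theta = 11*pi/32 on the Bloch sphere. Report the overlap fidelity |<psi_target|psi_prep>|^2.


For states separated by angle theta on Bloch sphere:
F = cos^2(theta/2)
theta = 11*pi/32 = 1.0799
theta/2 = 0.5400
cos(theta/2) = 0.8577
F = 0.7357

0.7357


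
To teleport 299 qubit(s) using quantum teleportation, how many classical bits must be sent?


Quantum teleportation requires 2 classical bits per qubit teleported.
299 qubit(s) -> 2 * 299 = 598 classical bits

598


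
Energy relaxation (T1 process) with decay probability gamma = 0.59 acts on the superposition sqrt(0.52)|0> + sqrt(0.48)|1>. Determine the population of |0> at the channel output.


For amplitude damping with parameter gamma on state sqrt(a)|0> + sqrt(b)|1>:
alpha^2 = 0.52, beta^2 = 0.48
P(|0>) = alpha^2 + gamma * beta^2
= 0.52 + 0.59 * 0.48
= 0.52 + 0.2832
= 0.8032

0.8032


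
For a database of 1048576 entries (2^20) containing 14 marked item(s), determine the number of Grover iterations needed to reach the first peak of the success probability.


After j Grover iterations the success probability is P(j) = sin^2((2j+1)*theta), where sin(theta) = sqrt(k/N).
N = 2^20 = 1048576, k = 14
sin(theta) = sqrt(k/N) = 0.003653962292
theta = arcsin(sqrt(k/N)) = 0.003653970423 rad
P(j) reaches its first maximum when (2j+1)*theta is as close as possible to pi/2, i.e. j = round(pi/(4*theta) - 1/2).
pi/(4*theta) - 1/2 = 214.4438
(For comparison, the common estimate pi/4 * sqrt(N/k) = 214.9442; the exact maximiser is used here.)
Optimal iterations = 214

214


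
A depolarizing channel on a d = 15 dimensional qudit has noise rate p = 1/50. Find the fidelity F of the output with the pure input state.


F = (1-p) + p/d
= (1 - 0.0200) + 0.0200/15
= 0.9800 + 0.0013
= 0.9813

0.9813


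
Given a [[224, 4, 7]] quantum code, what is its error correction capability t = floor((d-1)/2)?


Code parameters: [[224, 4, 7]], distance d = 7.
Number of correctable errors = floor((d-1)/2)
= floor((7 - 1)/2)
= floor(6/2)
= 3

3


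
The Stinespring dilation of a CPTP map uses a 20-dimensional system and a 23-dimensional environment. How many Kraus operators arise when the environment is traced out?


Tracing out the environment in an orthonormal basis {|i>_E} gives Kraus operators K_i = <i|_E U |0>_E.
Number of Kraus operators = dim(H_env) = d_env
= 23

23


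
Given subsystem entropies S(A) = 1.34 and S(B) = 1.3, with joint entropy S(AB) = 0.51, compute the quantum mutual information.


I(A:B) = S(A) + S(B) - S(AB)
= 1.34 + 1.3 - 0.51
= 2.1300

2.1300


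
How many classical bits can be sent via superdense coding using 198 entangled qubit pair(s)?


Superdense coding allows 2 classical bits per shared entangled pair.
198 pair(s) -> 2 * 198 = 396 classical bits

396


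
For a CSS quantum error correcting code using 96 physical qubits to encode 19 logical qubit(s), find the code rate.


Code rate R = k/n
= 19/96
= 0.1979

0.1979


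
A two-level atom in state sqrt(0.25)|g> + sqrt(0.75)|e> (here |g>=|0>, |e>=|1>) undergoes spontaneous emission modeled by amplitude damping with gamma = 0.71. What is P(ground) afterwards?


For amplitude damping with parameter gamma on state sqrt(a)|0> + sqrt(b)|1>:
alpha^2 = 0.25, beta^2 = 0.75
P(|0>) = alpha^2 + gamma * beta^2
= 0.25 + 0.71 * 0.75
= 0.25 + 0.5325
= 0.7825

0.7825


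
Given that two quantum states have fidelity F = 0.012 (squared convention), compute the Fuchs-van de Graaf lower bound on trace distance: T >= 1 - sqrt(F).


Fuchs-van de Graaf (squared-fidelity convention): 1 - sqrt(F) <= T <= sqrt(1 - F).
Lower bound: T >= 1 - sqrt(F)
sqrt(F) = sqrt(0.012) = 0.1095
T >= 1 - 0.1095
T >= 0.8905

0.8905


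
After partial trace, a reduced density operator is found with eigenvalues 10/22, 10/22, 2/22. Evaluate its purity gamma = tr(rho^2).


tr(rho^2) = sum of eigenvalues squared
= (10/22)^2 + (10/22)^2 + (2/22)^2
= (100 + 100 + 4) / 484
= 204/484
= 0.4215

0.4215


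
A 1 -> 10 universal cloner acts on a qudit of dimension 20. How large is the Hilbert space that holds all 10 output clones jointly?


Output space = H^(tensor 10) where dim(H) = 20
dim = 20^10
= 400 (after 2 factors)
= 8000 (after 3 factors)
= 160000 (after 4 factors)
= 3200000 (after 5 factors)
= 64000000 (after 6 factors)
= 1280000000 (after 7 factors)
= 25600000000 (after 8 factors)
= 512000000000 (after 9 factors)
= 10240000000000 (after 10 factors)
= 10240000000000

10240000000000


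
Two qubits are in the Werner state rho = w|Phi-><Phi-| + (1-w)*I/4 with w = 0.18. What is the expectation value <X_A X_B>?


|Phi-> = (|00> - |11>)/sqrt(2)
For the pure Bell state, <X_A X_B> = -1 (Bell-state Pauli correlator).
The maximally-mixed part I/4 has tr(I/4 * P tensor P) = 0 for any traceless Pauli P.
So <X_A X_B>_rho = w * (-1) + (1 - w) * 0
= 0.18 * (-1)
= -0.1800

-0.1800


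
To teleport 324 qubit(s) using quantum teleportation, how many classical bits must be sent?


Quantum teleportation requires 2 classical bits per qubit teleported.
324 qubit(s) -> 2 * 324 = 648 classical bits

648


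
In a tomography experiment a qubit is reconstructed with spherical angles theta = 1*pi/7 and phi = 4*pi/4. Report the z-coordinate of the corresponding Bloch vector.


theta = 0.4488, phi = 3.1416
r_z = cos(theta) = 0.9010

0.9010


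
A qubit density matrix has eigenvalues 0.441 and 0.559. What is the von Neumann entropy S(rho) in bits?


S = -p*log2(p) - (1-p)*log2(1-p)
p = 0.4410, 1-p = 0.5590
= -0.4410 * log2(0.4410) - 0.5590 * log2(0.5590)
= -(-0.5209) - (-0.4690)
= 0.9899

0.9899


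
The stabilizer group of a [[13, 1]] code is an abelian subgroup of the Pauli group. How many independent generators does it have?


For an [[n,k]] stabilizer code:
Number of stabilizer generators = n - k
= 13 - 1
= 12

12


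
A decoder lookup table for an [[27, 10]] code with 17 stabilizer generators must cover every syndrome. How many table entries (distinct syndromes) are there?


Each stabilizer generator gives a binary (+1 or -1) measurement outcome.
With 17 independent generators:
Total syndromes = 2^17
= 131072

131072


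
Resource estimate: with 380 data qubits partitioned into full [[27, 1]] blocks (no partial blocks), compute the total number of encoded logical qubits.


Each code block uses 27 physical qubits for 1 logical qubit(s).
Number of complete blocks = floor(380 / 27) = 14
Logical qubits = 14 * 1
= 14

14


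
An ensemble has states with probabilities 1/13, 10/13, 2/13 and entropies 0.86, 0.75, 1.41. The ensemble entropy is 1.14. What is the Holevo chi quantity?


chi = S(rho) - sum_i p_i * S(rho_i)
Weighted entropy = 1/13 * 0.86 + 10/13 * 0.75 + 2/13 * 1.41
= 0.8600
chi = 1.14 - 0.8600
= 0.2800

0.2800


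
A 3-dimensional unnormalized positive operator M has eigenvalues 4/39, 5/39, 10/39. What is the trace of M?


tr(M) = sum of eigenvalues
= 4/39 + 5/39 + 10/39
= 19/39
= 0.4872

0.4872


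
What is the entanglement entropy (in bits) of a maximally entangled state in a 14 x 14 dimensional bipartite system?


For a maximally entangled state in d x d:
S = log2(d) = log2(14)
= 3.8074

3.8074


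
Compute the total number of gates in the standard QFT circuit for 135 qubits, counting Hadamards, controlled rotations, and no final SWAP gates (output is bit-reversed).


Hadamard gates: 135
Controlled rotations: n*(n-1)/2 = 135*134/2 = 9045
SWAP gates: 0 (omitted)
Total = 135 + 9045
= 9180

9180


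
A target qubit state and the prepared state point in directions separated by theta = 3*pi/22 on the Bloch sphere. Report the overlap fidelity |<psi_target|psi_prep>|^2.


For states separated by angle theta on Bloch sphere:
F = cos^2(theta/2)
theta = 3*pi/22 = 0.4284
theta/2 = 0.2142
cos(theta/2) = 0.9771
F = 0.9548

0.9548


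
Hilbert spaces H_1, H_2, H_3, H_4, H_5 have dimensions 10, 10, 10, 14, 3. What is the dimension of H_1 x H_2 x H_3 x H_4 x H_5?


dim(H_1 x H_2 x H_3 x H_4 x H_5) = 10 * 10 * 10 * 14 * 3
= 100 * 10 * 14 * 3
= 1000 * 14 * 3
= 14000 * 3
= 42000

42000


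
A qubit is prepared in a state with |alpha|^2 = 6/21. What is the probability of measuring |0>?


|alpha|^2 = 6/21 = 0.2857
|beta|^2 = 1 - 6/21 = 15/21 = 0.7143
P(|0>) = |alpha|^2 = 0.2857

0.2857


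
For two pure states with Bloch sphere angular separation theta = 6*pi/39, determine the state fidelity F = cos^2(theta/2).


For states separated by angle theta on Bloch sphere:
F = cos^2(theta/2)
theta = 6*pi/39 = 0.4833
theta/2 = 0.2417
cos(theta/2) = 0.9709
F = 0.9427

0.9427


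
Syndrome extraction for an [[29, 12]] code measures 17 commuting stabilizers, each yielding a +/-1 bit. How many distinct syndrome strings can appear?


Each stabilizer generator gives a binary (+1 or -1) measurement outcome.
With 17 independent generators:
Total syndromes = 2^17
= 131072

131072


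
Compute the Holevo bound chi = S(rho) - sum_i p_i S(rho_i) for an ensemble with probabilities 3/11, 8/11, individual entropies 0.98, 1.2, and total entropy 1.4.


chi = S(rho) - sum_i p_i * S(rho_i)
Weighted entropy = 3/11 * 0.98 + 8/11 * 1.2
= 1.1400
chi = 1.4 - 1.1400
= 0.2600

0.2600


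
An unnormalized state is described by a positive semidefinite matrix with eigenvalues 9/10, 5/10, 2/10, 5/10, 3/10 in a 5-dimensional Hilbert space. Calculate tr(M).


tr(M) = sum of eigenvalues
= 9/10 + 5/10 + 2/10 + 5/10 + 3/10
= 24/10
= 2.4000

2.4000


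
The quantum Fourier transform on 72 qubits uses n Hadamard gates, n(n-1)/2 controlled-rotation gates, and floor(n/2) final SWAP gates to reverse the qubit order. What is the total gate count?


Hadamard gates: 72
Controlled rotations: n*(n-1)/2 = 72*71/2 = 2556
SWAP gates: floor(n/2) = floor(72/2) = 36
Total = 72 + 2556 + 36
= 2664

2664


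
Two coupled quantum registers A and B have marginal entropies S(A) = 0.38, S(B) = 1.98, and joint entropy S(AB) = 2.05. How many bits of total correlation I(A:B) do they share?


I(A:B) = S(A) + S(B) - S(AB)
= 0.38 + 1.98 - 2.05
= 0.3100

0.3100


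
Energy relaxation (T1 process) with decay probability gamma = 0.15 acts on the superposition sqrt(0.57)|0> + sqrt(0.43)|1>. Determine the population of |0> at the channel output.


For amplitude damping with parameter gamma on state sqrt(a)|0> + sqrt(b)|1>:
alpha^2 = 0.57, beta^2 = 0.43
P(|0>) = alpha^2 + gamma * beta^2
= 0.57 + 0.15 * 0.43
= 0.57 + 0.0645
= 0.6345

0.6345


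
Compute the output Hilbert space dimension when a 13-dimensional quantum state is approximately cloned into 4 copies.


Output space = H^(tensor 4) where dim(H) = 13
dim = 13^4
= 169 (after 2 factors)
= 2197 (after 3 factors)
= 28561 (after 4 factors)
= 28561

28561


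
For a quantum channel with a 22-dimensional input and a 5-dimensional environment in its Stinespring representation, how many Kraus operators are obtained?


Tracing out the environment in an orthonormal basis {|i>_E} gives Kraus operators K_i = <i|_E U |0>_E.
Number of Kraus operators = dim(H_env) = d_env
= 5

5


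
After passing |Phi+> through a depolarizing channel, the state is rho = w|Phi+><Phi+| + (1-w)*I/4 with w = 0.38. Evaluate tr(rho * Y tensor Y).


|Phi+> = (|00> + |11>)/sqrt(2)
For the pure Bell state, <Y_A Y_B> = -1 (Bell-state Pauli correlator).
The maximally-mixed part I/4 has tr(I/4 * P tensor P) = 0 for any traceless Pauli P.
So <Y_A Y_B>_rho = w * (-1) + (1 - w) * 0
= 0.38 * (-1)
= -0.3800

-0.3800


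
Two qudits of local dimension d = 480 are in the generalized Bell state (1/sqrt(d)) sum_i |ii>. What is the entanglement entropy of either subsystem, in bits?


For a maximally entangled state in d x d:
S = log2(d) = log2(480)
= 8.9069

8.9069


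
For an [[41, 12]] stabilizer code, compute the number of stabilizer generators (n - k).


For an [[n,k]] stabilizer code:
Number of stabilizer generators = n - k
= 41 - 12
= 29

29


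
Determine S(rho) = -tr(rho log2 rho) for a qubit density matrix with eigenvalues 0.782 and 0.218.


S = -p*log2(p) - (1-p)*log2(1-p)
p = 0.7820, 1-p = 0.2180
= -0.7820 * log2(0.7820) - 0.2180 * log2(0.2180)
= -(-0.2774) - (-0.4791)
= 0.7565

0.7565


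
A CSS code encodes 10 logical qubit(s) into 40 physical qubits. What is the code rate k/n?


Code rate R = k/n
= 10/40
= 0.2500

0.2500


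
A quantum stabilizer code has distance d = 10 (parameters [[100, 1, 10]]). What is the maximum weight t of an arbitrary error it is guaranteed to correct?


Code parameters: [[100, 1, 10]], distance d = 10.
Number of correctable errors = floor((d-1)/2)
= floor((10 - 1)/2)
= floor(9/2)
= 4

4


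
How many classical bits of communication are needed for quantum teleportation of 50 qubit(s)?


Quantum teleportation requires 2 classical bits per qubit teleported.
50 qubit(s) -> 2 * 50 = 100 classical bits

100


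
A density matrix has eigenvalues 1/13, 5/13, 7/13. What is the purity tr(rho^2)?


tr(rho^2) = sum of eigenvalues squared
= (1/13)^2 + (5/13)^2 + (7/13)^2
= (1 + 25 + 49) / 169
= 75/169
= 0.4438

0.4438


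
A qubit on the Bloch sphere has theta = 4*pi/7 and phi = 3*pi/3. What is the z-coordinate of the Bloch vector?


theta = 1.7952, phi = 3.1416
r_z = cos(theta) = -0.2225

-0.2225


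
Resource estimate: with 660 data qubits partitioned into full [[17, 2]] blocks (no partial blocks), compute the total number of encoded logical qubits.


Each code block uses 17 physical qubits for 2 logical qubit(s).
Number of complete blocks = floor(660 / 17) = 38
Logical qubits = 38 * 2
= 76

76


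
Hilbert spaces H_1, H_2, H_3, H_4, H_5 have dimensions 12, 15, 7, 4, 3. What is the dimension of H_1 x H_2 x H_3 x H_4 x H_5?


dim(H_1 x H_2 x H_3 x H_4 x H_5) = 12 * 15 * 7 * 4 * 3
= 180 * 7 * 4 * 3
= 1260 * 4 * 3
= 5040 * 3
= 15120

15120


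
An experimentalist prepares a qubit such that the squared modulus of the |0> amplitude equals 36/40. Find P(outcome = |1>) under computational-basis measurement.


|alpha|^2 = 36/40 = 0.9000
|beta|^2 = 1 - 36/40 = 4/40 = 0.1000
P(|1>) = |beta|^2 = 0.1000

0.1000


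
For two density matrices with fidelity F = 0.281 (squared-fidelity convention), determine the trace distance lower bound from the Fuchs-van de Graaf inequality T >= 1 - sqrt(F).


Fuchs-van de Graaf (squared-fidelity convention): 1 - sqrt(F) <= T <= sqrt(1 - F).
Lower bound: T >= 1 - sqrt(F)
sqrt(F) = sqrt(0.281) = 0.5301
T >= 1 - 0.5301
T >= 0.4699

0.4699


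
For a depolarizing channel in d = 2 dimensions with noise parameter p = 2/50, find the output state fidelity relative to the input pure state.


F = (1-p) + p/d
= (1 - 0.0400) + 0.0400/2
= 0.9600 + 0.0200
= 0.9800

0.9800


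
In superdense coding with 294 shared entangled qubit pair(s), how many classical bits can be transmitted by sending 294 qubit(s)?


Superdense coding allows 2 classical bits per shared entangled pair.
294 pair(s) -> 2 * 294 = 588 classical bits

588


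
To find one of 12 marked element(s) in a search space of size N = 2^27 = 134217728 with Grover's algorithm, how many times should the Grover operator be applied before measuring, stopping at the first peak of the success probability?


After j Grover iterations the success probability is P(j) = sin^2((2j+1)*theta), where sin(theta) = sqrt(k/N).
N = 2^27 = 134217728, k = 12
sin(theta) = sqrt(k/N) = 0.0002990099784
theta = arcsin(sqrt(k/N)) = 0.0002990099828 rad
P(j) reaches its first maximum when (2j+1)*theta is as close as possible to pi/2, i.e. j = round(pi/(4*theta) - 1/2).
pi/(4*theta) - 1/2 = 2626.1620
(For comparison, the common estimate pi/4 * sqrt(N/k) = 2626.6621; the exact maximiser is used here.)
Optimal iterations = 2626

2626


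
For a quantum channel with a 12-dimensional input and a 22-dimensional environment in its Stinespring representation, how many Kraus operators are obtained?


Tracing out the environment in an orthonormal basis {|i>_E} gives Kraus operators K_i = <i|_E U |0>_E.
Number of Kraus operators = dim(H_env) = d_env
= 22

22


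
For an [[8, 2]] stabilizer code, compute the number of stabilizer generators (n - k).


For an [[n,k]] stabilizer code:
Number of stabilizer generators = n - k
= 8 - 2
= 6

6


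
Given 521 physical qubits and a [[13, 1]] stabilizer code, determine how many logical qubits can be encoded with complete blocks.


Each code block uses 13 physical qubits for 1 logical qubit(s).
Number of complete blocks = floor(521 / 13) = 40
Logical qubits = 40 * 1
= 40

40


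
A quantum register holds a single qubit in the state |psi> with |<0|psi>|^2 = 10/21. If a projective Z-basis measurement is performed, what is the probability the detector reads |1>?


|alpha|^2 = 10/21 = 0.4762
|beta|^2 = 1 - 10/21 = 11/21 = 0.5238
P(|1>) = |beta|^2 = 0.5238

0.5238


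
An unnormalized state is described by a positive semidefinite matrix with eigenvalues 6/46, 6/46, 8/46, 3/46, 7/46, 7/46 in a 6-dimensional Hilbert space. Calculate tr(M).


tr(M) = sum of eigenvalues
= 6/46 + 6/46 + 8/46 + 3/46 + 7/46 + 7/46
= 37/46
= 0.8043

0.8043


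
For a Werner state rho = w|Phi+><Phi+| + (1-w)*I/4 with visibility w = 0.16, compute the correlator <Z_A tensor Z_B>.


|Phi+> = (|00> + |11>)/sqrt(2)
For the pure Bell state, <Z_A Z_B> = +1 (Bell-state Pauli correlator).
The maximally-mixed part I/4 has tr(I/4 * P tensor P) = 0 for any traceless Pauli P.
So <Z_A Z_B>_rho = w * (+1) + (1 - w) * 0
= 0.16 * (+1)
= 0.1600

0.1600


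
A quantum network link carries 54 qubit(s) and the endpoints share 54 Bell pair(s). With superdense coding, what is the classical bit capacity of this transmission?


Superdense coding allows 2 classical bits per shared entangled pair.
54 pair(s) -> 2 * 54 = 108 classical bits

108


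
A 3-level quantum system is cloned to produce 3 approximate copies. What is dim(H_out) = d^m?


Output space = H^(tensor 3) where dim(H) = 3
dim = 3^3
= 9 (after 2 factors)
= 27 (after 3 factors)
= 27

27


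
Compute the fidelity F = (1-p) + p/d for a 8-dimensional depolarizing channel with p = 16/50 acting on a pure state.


F = (1-p) + p/d
= (1 - 0.3200) + 0.3200/8
= 0.6800 + 0.0400
= 0.7200

0.7200


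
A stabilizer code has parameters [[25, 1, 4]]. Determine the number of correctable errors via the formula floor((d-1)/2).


Code parameters: [[25, 1, 4]], distance d = 4.
Number of correctable errors = floor((d-1)/2)
= floor((4 - 1)/2)
= floor(3/2)
= 1

1


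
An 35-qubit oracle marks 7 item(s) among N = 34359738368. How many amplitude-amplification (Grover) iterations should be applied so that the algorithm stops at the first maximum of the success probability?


After j Grover iterations the success probability is P(j) = sin^2((2j+1)*theta), where sin(theta) = sqrt(k/N).
N = 2^35 = 34359738368, k = 7
sin(theta) = sqrt(k/N) = 1.42732902e-05
theta = arcsin(sqrt(k/N)) = 1.42732902e-05 rad
P(j) reaches its first maximum when (2j+1)*theta is as close as possible to pi/2, i.e. j = round(pi/(4*theta) - 1/2).
pi/(4*theta) - 1/2 = 55025.2265
(For comparison, the common estimate pi/4 * sqrt(N/k) = 55025.7265; the exact maximiser is used here.)
Optimal iterations = 55025

55025


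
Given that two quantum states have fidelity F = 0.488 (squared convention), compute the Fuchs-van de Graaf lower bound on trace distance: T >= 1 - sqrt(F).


Fuchs-van de Graaf (squared-fidelity convention): 1 - sqrt(F) <= T <= sqrt(1 - F).
Lower bound: T >= 1 - sqrt(F)
sqrt(F) = sqrt(0.488) = 0.6986
T >= 1 - 0.6986
T >= 0.3014

0.3014


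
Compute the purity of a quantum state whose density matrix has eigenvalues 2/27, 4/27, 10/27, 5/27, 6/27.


tr(rho^2) = sum of eigenvalues squared
= (2/27)^2 + (4/27)^2 + (10/27)^2 + (5/27)^2 + (6/27)^2
= (4 + 16 + 100 + 25 + 36) / 729
= 181/729
= 0.2483

0.2483


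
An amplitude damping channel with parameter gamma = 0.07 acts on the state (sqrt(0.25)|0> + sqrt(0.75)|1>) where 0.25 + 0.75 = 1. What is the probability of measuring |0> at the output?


For amplitude damping with parameter gamma on state sqrt(a)|0> + sqrt(b)|1>:
alpha^2 = 0.25, beta^2 = 0.75
P(|0>) = alpha^2 + gamma * beta^2
= 0.25 + 0.07 * 0.75
= 0.25 + 0.0525
= 0.3025

0.3025


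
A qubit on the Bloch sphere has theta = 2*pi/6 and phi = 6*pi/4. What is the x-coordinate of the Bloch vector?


theta = 1.0472, phi = 4.7124
r_x = sin(theta)*cos(phi) = 0.8660 * 0.0000
r_x = 0.0000

0.0000


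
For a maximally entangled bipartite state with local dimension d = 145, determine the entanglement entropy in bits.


For a maximally entangled state in d x d:
S = log2(d) = log2(145)
= 7.1799

7.1799


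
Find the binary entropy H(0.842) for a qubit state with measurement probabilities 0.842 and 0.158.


S = -p*log2(p) - (1-p)*log2(1-p)
p = 0.8420, 1-p = 0.1580
= -0.8420 * log2(0.8420) - 0.1580 * log2(0.1580)
= -(-0.2089) - (-0.4206)
= 0.6295

0.6295


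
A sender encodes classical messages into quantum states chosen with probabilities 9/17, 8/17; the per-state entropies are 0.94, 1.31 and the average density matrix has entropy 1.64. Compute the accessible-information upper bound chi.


chi = S(rho) - sum_i p_i * S(rho_i)
Weighted entropy = 9/17 * 0.94 + 8/17 * 1.31
= 1.1141
chi = 1.64 - 1.1141
= 0.5259

0.5259


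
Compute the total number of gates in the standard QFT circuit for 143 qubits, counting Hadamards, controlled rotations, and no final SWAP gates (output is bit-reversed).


Hadamard gates: 143
Controlled rotations: n*(n-1)/2 = 143*142/2 = 10153
SWAP gates: 0 (omitted)
Total = 143 + 10153
= 10296

10296


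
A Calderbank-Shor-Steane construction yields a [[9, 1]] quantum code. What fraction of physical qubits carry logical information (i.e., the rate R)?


Code rate R = k/n
= 1/9
= 0.1111

0.1111


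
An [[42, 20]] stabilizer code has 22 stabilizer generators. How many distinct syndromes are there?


Each stabilizer generator gives a binary (+1 or -1) measurement outcome.
With 22 independent generators:
Total syndromes = 2^22
= 4194304

4194304


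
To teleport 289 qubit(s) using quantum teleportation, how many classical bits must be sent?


Quantum teleportation requires 2 classical bits per qubit teleported.
289 qubit(s) -> 2 * 289 = 578 classical bits

578


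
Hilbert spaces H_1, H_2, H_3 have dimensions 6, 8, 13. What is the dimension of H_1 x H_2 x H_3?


dim(H_1 x H_2 x H_3) = 6 * 8 * 13
= 48 * 13
= 624

624


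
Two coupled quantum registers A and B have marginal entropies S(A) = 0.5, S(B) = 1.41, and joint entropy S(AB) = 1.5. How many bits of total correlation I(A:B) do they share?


I(A:B) = S(A) + S(B) - S(AB)
= 0.5 + 1.41 - 1.5
= 0.4100

0.4100


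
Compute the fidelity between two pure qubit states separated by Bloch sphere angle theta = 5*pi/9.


For states separated by angle theta on Bloch sphere:
F = cos^2(theta/2)
theta = 5*pi/9 = 1.7453
theta/2 = 0.8727
cos(theta/2) = 0.6428
F = 0.4132

0.4132


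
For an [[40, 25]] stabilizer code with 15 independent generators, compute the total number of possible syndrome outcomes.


Each stabilizer generator gives a binary (+1 or -1) measurement outcome.
With 15 independent generators:
Total syndromes = 2^15
= 32768

32768


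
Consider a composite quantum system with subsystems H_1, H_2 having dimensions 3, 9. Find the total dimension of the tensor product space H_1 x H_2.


dim(H_1 x H_2) = 3 * 9
= 27

27


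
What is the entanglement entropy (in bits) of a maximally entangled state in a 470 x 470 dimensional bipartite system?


For a maximally entangled state in d x d:
S = log2(d) = log2(470)
= 8.8765

8.8765


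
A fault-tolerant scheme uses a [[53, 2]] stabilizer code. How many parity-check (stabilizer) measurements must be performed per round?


For an [[n,k]] stabilizer code:
Number of stabilizer generators = n - k
= 53 - 2
= 51

51


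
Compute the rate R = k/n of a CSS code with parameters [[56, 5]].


Code rate R = k/n
= 5/56
= 0.0893

0.0893


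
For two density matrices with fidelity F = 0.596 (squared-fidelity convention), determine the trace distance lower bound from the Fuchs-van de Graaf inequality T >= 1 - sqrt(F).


Fuchs-van de Graaf (squared-fidelity convention): 1 - sqrt(F) <= T <= sqrt(1 - F).
Lower bound: T >= 1 - sqrt(F)
sqrt(F) = sqrt(0.596) = 0.7720
T >= 1 - 0.7720
T >= 0.2280

0.2280


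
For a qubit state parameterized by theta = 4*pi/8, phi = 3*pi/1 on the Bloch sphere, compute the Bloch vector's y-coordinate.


theta = 1.5708, phi = 9.4248
r_y = sin(theta)*sin(phi) = 1.0000 * 0.0000
r_y = 0.0000

0.0000


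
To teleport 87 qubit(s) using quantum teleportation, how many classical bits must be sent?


Quantum teleportation requires 2 classical bits per qubit teleported.
87 qubit(s) -> 2 * 87 = 174 classical bits

174


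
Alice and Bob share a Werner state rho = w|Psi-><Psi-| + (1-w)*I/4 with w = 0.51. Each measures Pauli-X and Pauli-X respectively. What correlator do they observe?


|Psi-> = (|01> - |10>)/sqrt(2)
For the pure Bell state, <X_A X_B> = -1 (Bell-state Pauli correlator).
The maximally-mixed part I/4 has tr(I/4 * P tensor P) = 0 for any traceless Pauli P.
So <X_A X_B>_rho = w * (-1) + (1 - w) * 0
= 0.51 * (-1)
= -0.5100

-0.5100


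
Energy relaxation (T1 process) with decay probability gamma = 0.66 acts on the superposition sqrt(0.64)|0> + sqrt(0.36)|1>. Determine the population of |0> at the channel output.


For amplitude damping with parameter gamma on state sqrt(a)|0> + sqrt(b)|1>:
alpha^2 = 0.64, beta^2 = 0.36
P(|0>) = alpha^2 + gamma * beta^2
= 0.64 + 0.66 * 0.36
= 0.64 + 0.2376
= 0.8776

0.8776


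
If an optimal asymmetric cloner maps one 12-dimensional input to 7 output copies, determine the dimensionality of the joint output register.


Output space = H^(tensor 7) where dim(H) = 12
dim = 12^7
= 144 (after 2 factors)
= 1728 (after 3 factors)
= 20736 (after 4 factors)
= 248832 (after 5 factors)
= 2985984 (after 6 factors)
= 35831808 (after 7 factors)
= 35831808

35831808
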